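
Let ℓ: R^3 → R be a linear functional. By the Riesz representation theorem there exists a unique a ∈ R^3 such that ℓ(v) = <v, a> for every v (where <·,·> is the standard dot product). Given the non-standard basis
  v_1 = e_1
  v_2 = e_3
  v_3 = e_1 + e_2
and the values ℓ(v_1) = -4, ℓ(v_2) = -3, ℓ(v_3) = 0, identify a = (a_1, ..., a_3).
a = (-4, 4, -3)

Write a = (a_1, ..., a_3) in the standard basis. For each basis vector v_i, ℓ(v_i) = <v_i, a> is a linear equation in the a_j's. Collect the n equations into a matrix system V a = ℓ, where row i of V is v_i (expressed in the standard basis). Since V is invertible (lower-triangular with 1s on the diagonal, up to permutation), solve by back-substitution:
  V =
[[1, 0, 0],
 [0, 0, 1],
 [1, 1, 0]]
  V a = (-4, -3, 0)
Solving gives a = (-4, 4, -3).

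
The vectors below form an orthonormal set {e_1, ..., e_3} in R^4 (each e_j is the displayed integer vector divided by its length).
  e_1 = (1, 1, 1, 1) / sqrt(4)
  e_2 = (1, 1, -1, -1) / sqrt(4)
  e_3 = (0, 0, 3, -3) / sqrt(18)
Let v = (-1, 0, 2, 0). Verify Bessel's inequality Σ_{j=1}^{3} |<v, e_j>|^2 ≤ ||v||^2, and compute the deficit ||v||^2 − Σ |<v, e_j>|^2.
Σ |<v, e_j>|^2 = 9/2; ||v||^2 = 5; deficit = 1/2

Write each e_j = u_j / sqrt(<u_j, u_j>) where u_j is the displayed integer vector. Then <v, e_j> = <v, u_j> / sqrt(<u_j, u_j>), so |<v, e_j>|^2 = <v, u_j>^2 / <u_j, u_j>.
Coefficients: <v, e_1> = 1/sqrt(4), <v, e_2> = -3/sqrt(4), <v, e_3> = 6/sqrt(18).
Square and sum: Σ |<v, e_j>|^2 = 9/2.
Compute ||v||^2 = v·v = 5.
Deficit = 5 − 9/2 = 1/2 ≥ 0, confirming Bessel's inequality. (The deficit equals ||v − Σ <v,e_j> e_j||^2, the squared distance from v to span{e_j}.)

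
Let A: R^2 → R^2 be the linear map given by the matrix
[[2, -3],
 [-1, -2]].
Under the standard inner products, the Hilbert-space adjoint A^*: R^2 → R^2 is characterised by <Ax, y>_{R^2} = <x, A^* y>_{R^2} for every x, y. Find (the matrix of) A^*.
A^* = A^T =
[[2, -1],
 [-3, -2]]

For real matrices with standard dot products, the defining identity <Ax, y> = <x, A^* y> gives (Ax)^T y = x^T (A^*) y, i.e. x^T A^T y = x^T (A^*) y. Since this holds for all x, y, we must have A^* = A^T. Therefore
A^* =
[[2, -1],
 [-3, -2]].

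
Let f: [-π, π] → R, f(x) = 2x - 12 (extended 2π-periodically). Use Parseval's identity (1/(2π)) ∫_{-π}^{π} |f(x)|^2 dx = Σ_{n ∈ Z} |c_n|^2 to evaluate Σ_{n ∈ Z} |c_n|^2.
Σ |c_n|^2 = 4π^2/3 + 144

Expand and integrate term by term over [-π, π]:
  ∫ (2x)^2 dx = 4·(2π^3/3); ∫ 2·2·(-12)·x dx = 0 (odd integrand); ∫ (-12)^2 dx = 144·2π.
So (1/(2π)) ∫_{-π}^{π} (2x - 12)^2 dx = 4π^2/3 + 144 = 4π^2/3 + 144.
Parseval ⇒ Σ |c_n|^2 = 4π^2/3 + 144.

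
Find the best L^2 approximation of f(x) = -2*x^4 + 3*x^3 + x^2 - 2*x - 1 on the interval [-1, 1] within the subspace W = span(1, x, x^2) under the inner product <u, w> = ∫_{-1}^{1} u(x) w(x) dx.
g(x) = -5*x^2/7 - x/5 - 29/35

The best approximation g ∈ W is the orthogonal projection of f onto W. Writing g = a_0 + a_1 x + a_2 x^2, the coefficients solve the normal equations G · a = b where
  G_{ij} = <φ_i, φ_j> and b_i = <f, φ_i>, with φ_0 = 1, φ_1 = x, φ_2 = x^2.
G =
  [2, 0, 2/3]
  [0, 2/3, 0]
  [2/3, 0, 2/5],
b = (-32/15, -2/15, -88/105).
Solving gives a_0 = -29/35, a_1 = -1/5, a_2 = -5/7, so
  g(x) = -5*x^2/7 - x/5 - 29/35.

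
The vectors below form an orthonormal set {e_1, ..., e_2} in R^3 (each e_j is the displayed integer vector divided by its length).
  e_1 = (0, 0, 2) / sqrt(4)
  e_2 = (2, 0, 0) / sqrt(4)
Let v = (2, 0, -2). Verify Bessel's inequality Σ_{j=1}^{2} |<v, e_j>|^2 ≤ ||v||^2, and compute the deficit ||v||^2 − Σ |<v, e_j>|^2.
Σ |<v, e_j>|^2 = 8; ||v||^2 = 8; deficit = 0

Write each e_j = u_j / sqrt(<u_j, u_j>) where u_j is the displayed integer vector. Then <v, e_j> = <v, u_j> / sqrt(<u_j, u_j>), so |<v, e_j>|^2 = <v, u_j>^2 / <u_j, u_j>.
Coefficients: <v, e_1> = -4/sqrt(4), <v, e_2> = 4/sqrt(4).
Square and sum: Σ |<v, e_j>|^2 = 8.
Compute ||v||^2 = v·v = 8.
Deficit = 8 − 8 = 0 ≥ 0, confirming Bessel's inequality. (The deficit equals ||v − Σ <v,e_j> e_j||^2, the squared distance from v to span{e_j}.)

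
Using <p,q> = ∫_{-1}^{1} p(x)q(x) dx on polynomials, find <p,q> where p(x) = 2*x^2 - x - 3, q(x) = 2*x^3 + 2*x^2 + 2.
<p,q> = -188/15

Expand the product: p(x)·q(x) = 4*x^5 + 2*x^4 - 8*x^3 - 2*x^2 - 2*x - 6.
∫_{-1}^{1} of each monomial x^k gives [2/(k+1) if k even, 0 if k odd]. Integrating term-by-term (or equivalently evaluating the antiderivative F(x) = 2*x^6/3 + 2*x^5/5 - 2*x^4 - 2*x^3/3 - x^2 - 6*x at the endpoints):
  F(1) − F(−1) = -43/5 − (59/15) = -188/15.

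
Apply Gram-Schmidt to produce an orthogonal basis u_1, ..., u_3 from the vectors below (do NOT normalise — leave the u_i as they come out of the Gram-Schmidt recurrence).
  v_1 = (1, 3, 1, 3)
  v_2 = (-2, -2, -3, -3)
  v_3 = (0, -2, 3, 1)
Orthogonal basis:
  u_1 = (1, 3, 1, 3)
  u_2 = (-1, 1, -2, 0)
  u_3 = (-4/3, -2/3, 1/3, 1)

Apply the Gram-Schmidt recurrence
  u_1 = v_1
  u_i = v_i − Σ_{j<i} ((v_i · u_j) / (u_j · u_j)) · u_j.

Step by step this gives:
  u_1 = (1, 3, 1, 3)
  u_2 = (-1, 1, -2, 0)
  u_3 = (-4/3, -2/3, 1/3, 1)

Orthogonality check:
  u_2 · u_1 = 0 (should be 0)
  u_3 · u_1 = 0 (should be 0)
  u_3 · u_2 = 0 (should be 0)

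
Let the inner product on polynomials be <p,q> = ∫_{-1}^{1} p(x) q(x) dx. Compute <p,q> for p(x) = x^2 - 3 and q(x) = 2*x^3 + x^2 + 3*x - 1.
<p,q> = 56/15

Expand the product: p(x)·q(x) = 2*x^5 + x^4 - 3*x^3 - 4*x^2 - 9*x + 3.
∫_{-1}^{1} of each monomial x^k gives [2/(k+1) if k even, 0 if k odd]. Integrating term-by-term (or equivalently evaluating the antiderivative F(x) = x^6/3 + x^5/5 - 3*x^4/4 - 4*x^3/3 - 9*x^2/2 + 3*x at the endpoints):
  F(1) − F(−1) = -61/20 − (-407/60) = 56/15.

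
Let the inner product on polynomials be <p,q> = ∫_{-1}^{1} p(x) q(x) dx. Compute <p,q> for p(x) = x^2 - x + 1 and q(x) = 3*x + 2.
<p,q> = 10/3

Expand the product: p(x)·q(x) = 3*x^3 - x^2 + x + 2.
∫_{-1}^{1} of each monomial x^k gives [2/(k+1) if k even, 0 if k odd]. Integrating term-by-term (or equivalently evaluating the antiderivative F(x) = 3*x^4/4 - x^3/3 + x^2/2 + 2*x at the endpoints):
  F(1) − F(−1) = 35/12 − (-5/12) = 10/3.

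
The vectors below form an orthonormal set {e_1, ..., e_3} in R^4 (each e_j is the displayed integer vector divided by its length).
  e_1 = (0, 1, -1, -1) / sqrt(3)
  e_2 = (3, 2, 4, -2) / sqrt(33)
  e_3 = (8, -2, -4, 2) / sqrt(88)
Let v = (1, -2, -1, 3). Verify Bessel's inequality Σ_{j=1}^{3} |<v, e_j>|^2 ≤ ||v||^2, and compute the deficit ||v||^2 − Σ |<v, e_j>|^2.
Σ |<v, e_j>|^2 = 29/2; ||v||^2 = 15; deficit = 1/2

Write each e_j = u_j / sqrt(<u_j, u_j>) where u_j is the displayed integer vector. Then <v, e_j> = <v, u_j> / sqrt(<u_j, u_j>), so |<v, e_j>|^2 = <v, u_j>^2 / <u_j, u_j>.
Coefficients: <v, e_1> = -4/sqrt(3), <v, e_2> = -11/sqrt(33), <v, e_3> = 22/sqrt(88).
Square and sum: Σ |<v, e_j>|^2 = 29/2.
Compute ||v||^2 = v·v = 15.
Deficit = 15 − 29/2 = 1/2 ≥ 0, confirming Bessel's inequality. (The deficit equals ||v − Σ <v,e_j> e_j||^2, the squared distance from v to span{e_j}.)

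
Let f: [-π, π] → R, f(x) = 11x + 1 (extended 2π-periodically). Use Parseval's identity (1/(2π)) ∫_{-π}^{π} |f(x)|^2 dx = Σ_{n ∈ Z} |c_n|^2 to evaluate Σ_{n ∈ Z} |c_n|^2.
Σ |c_n|^2 = 121π^2/3 + 1

Expand and integrate term by term over [-π, π]:
  ∫ (11x)^2 dx = 121·(2π^3/3); ∫ 2·11·(1)·x dx = 0 (odd integrand); ∫ 1^2 dx = 1·2π.
So (1/(2π)) ∫_{-π}^{π} (11x + 1)^2 dx = 121π^2/3 + 1 = 121π^2/3 + 1.
Parseval ⇒ Σ |c_n|^2 = 121π^2/3 + 1.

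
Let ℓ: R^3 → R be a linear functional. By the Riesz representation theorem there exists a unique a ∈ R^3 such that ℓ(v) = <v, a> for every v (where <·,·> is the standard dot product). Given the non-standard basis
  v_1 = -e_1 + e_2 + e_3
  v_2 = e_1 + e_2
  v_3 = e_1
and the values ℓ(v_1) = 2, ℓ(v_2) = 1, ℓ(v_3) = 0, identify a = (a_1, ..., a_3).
a = (0, 1, 1)

Write a = (a_1, ..., a_3) in the standard basis. For each basis vector v_i, ℓ(v_i) = <v_i, a> is a linear equation in the a_j's. Collect the n equations into a matrix system V a = ℓ, where row i of V is v_i (expressed in the standard basis). Since V is invertible (lower-triangular with 1s on the diagonal, up to permutation), solve by back-substitution:
  V =
[[-1, 1, 1],
 [1, 1, 0],
 [1, 0, 0]]
  V a = (2, 1, 0)
Solving gives a = (0, 1, 1).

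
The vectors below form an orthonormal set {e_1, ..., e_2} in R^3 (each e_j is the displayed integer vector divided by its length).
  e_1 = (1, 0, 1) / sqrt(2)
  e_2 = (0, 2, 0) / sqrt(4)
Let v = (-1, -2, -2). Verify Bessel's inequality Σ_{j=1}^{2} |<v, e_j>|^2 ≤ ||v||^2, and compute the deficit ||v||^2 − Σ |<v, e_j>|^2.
Σ |<v, e_j>|^2 = 17/2; ||v||^2 = 9; deficit = 1/2

Write each e_j = u_j / sqrt(<u_j, u_j>) where u_j is the displayed integer vector. Then <v, e_j> = <v, u_j> / sqrt(<u_j, u_j>), so |<v, e_j>|^2 = <v, u_j>^2 / <u_j, u_j>.
Coefficients: <v, e_1> = -3/sqrt(2), <v, e_2> = -4/sqrt(4).
Square and sum: Σ |<v, e_j>|^2 = 17/2.
Compute ||v||^2 = v·v = 9.
Deficit = 9 − 17/2 = 1/2 ≥ 0, confirming Bessel's inequality. (The deficit equals ||v − Σ <v,e_j> e_j||^2, the squared distance from v to span{e_j}.)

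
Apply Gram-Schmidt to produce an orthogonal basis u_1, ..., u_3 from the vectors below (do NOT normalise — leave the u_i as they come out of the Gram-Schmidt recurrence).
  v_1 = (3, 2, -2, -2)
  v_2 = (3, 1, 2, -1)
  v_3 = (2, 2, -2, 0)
Orthogonal basis:
  u_1 = (3, 2, -2, -2)
  u_2 = (12/7, 1/7, 20/7, -1/7)
  u_3 = (4/13, 9/13, -2/13, 17/13)

Apply the Gram-Schmidt recurrence
  u_1 = v_1
  u_i = v_i − Σ_{j<i} ((v_i · u_j) / (u_j · u_j)) · u_j.

Step by step this gives:
  u_1 = (3, 2, -2, -2)
  u_2 = (12/7, 1/7, 20/7, -1/7)
  u_3 = (4/13, 9/13, -2/13, 17/13)

Orthogonality check:
  u_2 · u_1 = 0 (should be 0)
  u_3 · u_1 = 0 (should be 0)
  u_3 · u_2 = 0 (should be 0)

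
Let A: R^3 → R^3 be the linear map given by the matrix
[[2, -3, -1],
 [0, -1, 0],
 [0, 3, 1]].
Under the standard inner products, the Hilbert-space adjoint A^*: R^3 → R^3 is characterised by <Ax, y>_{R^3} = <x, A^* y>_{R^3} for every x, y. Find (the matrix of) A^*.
A^* = A^T =
[[2, 0, 0],
 [-3, -1, 3],
 [-1, 0, 1]]

For real matrices with standard dot products, the defining identity <Ax, y> = <x, A^* y> gives (Ax)^T y = x^T (A^*) y, i.e. x^T A^T y = x^T (A^*) y. Since this holds for all x, y, we must have A^* = A^T. Therefore
A^* =
[[2, 0, 0],
 [-3, -1, 3],
 [-1, 0, 1]].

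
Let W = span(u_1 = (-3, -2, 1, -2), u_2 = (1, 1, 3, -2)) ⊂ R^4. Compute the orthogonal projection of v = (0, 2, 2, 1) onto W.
proj_W(v) = (166/133, 130/133, 138/133, -44/133)

Set up U = [u_1 | ... | u_2] ∈ R^(4×2). The projector onto W = col(U) is P = U (U^T U)^(-1) U^T.
Compute U^T U =
  [18, 2]
  [2, 15],
and U^T v = (-4, 6).
Solve U^T U · c = U^T v for the coefficients: c = (-36/133, 58/133). The projection is proj_W(v) = U c.
Check: (v - proj_W(v)) · u_1 = 0  (should be 0).
Check: (v - proj_W(v)) · u_2 = 0  (should be 0).
Result: proj_W(v) = (166/133, 130/133, 138/133, -44/133).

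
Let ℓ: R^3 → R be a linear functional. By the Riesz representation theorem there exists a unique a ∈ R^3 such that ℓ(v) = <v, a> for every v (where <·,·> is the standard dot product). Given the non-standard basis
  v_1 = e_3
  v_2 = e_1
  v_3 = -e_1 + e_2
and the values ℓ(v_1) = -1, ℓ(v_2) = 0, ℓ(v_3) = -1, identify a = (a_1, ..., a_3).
a = (0, -1, -1)

Write a = (a_1, ..., a_3) in the standard basis. For each basis vector v_i, ℓ(v_i) = <v_i, a> is a linear equation in the a_j's. Collect the n equations into a matrix system V a = ℓ, where row i of V is v_i (expressed in the standard basis). Since V is invertible (lower-triangular with 1s on the diagonal, up to permutation), solve by back-substitution:
  V =
[[0, 0, 1],
 [1, 0, 0],
 [-1, 1, 0]]
  V a = (-1, 0, -1)
Solving gives a = (0, -1, -1).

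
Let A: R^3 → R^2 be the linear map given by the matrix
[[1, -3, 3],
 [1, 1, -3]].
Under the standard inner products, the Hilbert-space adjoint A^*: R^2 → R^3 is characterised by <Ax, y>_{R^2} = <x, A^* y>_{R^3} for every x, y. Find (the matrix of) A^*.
A^* = A^T =
[[1, 1],
 [-3, 1],
 [3, -3]]

For real matrices with standard dot products, the defining identity <Ax, y> = <x, A^* y> gives (Ax)^T y = x^T (A^*) y, i.e. x^T A^T y = x^T (A^*) y. Since this holds for all x, y, we must have A^* = A^T. Therefore
A^* =
[[1, 1],
 [-3, 1],
 [3, -3]].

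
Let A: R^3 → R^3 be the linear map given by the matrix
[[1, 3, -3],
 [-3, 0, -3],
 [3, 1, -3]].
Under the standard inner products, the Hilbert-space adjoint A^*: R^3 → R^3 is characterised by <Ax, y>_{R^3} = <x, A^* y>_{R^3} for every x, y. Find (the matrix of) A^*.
A^* = A^T =
[[1, -3, 3],
 [3, 0, 1],
 [-3, -3, -3]]

For real matrices with standard dot products, the defining identity <Ax, y> = <x, A^* y> gives (Ax)^T y = x^T (A^*) y, i.e. x^T A^T y = x^T (A^*) y. Since this holds for all x, y, we must have A^* = A^T. Therefore
A^* =
[[1, -3, 3],
 [3, 0, 1],
 [-3, -3, -3]].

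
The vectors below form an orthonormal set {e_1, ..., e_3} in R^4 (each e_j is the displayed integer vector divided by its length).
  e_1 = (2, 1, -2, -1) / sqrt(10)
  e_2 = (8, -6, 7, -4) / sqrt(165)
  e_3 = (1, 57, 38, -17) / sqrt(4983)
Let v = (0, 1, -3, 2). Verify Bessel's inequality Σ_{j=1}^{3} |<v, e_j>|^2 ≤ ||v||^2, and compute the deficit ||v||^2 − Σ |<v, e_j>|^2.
Σ |<v, e_j>|^2 = 3499/302; ||v||^2 = 14; deficit = 729/302

Write each e_j = u_j / sqrt(<u_j, u_j>) where u_j is the displayed integer vector. Then <v, e_j> = <v, u_j> / sqrt(<u_j, u_j>), so |<v, e_j>|^2 = <v, u_j>^2 / <u_j, u_j>.
Coefficients: <v, e_1> = 5/sqrt(10), <v, e_2> = -35/sqrt(165), <v, e_3> = -91/sqrt(4983).
Square and sum: Σ |<v, e_j>|^2 = 3499/302.
Compute ||v||^2 = v·v = 14.
Deficit = 14 − 3499/302 = 729/302 ≥ 0, confirming Bessel's inequality. (The deficit equals ||v − Σ <v,e_j> e_j||^2, the squared distance from v to span{e_j}.)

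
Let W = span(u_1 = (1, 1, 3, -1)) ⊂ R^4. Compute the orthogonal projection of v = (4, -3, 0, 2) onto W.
proj_W(v) = (-1/12, -1/12, -1/4, 1/12)

Set up U = [u_1 | ... | u_1] ∈ R^(4×1). The projector onto W = col(U) is P = U (U^T U)^(-1) U^T.
Compute U^T U =
  [12],
and U^T v = (-1).
Solve U^T U · c = U^T v for the coefficients: c = (-1/12). The projection is proj_W(v) = U c.
Check: (v - proj_W(v)) · u_1 = 0  (should be 0).
Result: proj_W(v) = (-1/12, -1/12, -1/4, 1/12).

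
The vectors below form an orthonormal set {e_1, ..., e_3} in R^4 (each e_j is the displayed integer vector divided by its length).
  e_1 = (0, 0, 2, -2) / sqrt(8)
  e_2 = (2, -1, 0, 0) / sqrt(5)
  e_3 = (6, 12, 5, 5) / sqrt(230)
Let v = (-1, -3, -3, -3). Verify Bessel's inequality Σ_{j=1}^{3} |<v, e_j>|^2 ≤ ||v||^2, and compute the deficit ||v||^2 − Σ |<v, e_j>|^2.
Σ |<v, e_j>|^2 = 523/23; ||v||^2 = 28; deficit = 121/23

Write each e_j = u_j / sqrt(<u_j, u_j>) where u_j is the displayed integer vector. Then <v, e_j> = <v, u_j> / sqrt(<u_j, u_j>), so |<v, e_j>|^2 = <v, u_j>^2 / <u_j, u_j>.
Coefficients: <v, e_1> = 0/sqrt(8), <v, e_2> = 1/sqrt(5), <v, e_3> = -72/sqrt(230).
Square and sum: Σ |<v, e_j>|^2 = 523/23.
Compute ||v||^2 = v·v = 28.
Deficit = 28 − 523/23 = 121/23 ≥ 0, confirming Bessel's inequality. (The deficit equals ||v − Σ <v,e_j> e_j||^2, the squared distance from v to span{e_j}.)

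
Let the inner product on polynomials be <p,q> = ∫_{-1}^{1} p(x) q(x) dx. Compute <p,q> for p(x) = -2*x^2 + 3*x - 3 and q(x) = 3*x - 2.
<p,q> = 62/3

Expand the product: p(x)·q(x) = -6*x^3 + 13*x^2 - 15*x + 6.
∫_{-1}^{1} of each monomial x^k gives [2/(k+1) if k even, 0 if k odd]. Integrating term-by-term (or equivalently evaluating the antiderivative F(x) = -3*x^4/2 + 13*x^3/3 - 15*x^2/2 + 6*x at the endpoints):
  F(1) − F(−1) = 4/3 − (-58/3) = 62/3.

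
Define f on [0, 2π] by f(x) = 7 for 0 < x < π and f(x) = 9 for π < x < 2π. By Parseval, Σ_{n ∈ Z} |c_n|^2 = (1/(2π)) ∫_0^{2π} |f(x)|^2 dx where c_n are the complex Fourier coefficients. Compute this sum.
Σ |c_n|^2 = 65

Parseval equates the L^2 energy of f (normalised by 1/(2π)) with the ℓ^2 sum of its Fourier coefficients: (1/(2π)) ∫_0^{2π} |f|^2 = Σ |c_n|^2.
Compute the left side: (1/(2π)) [∫_0^π 7^2 dx + ∫_π^{2π} 9^2 dx] = (1/(2π)) · (49π + 81π) = (49 + 81)/2 = 65.
So Σ_{n ∈ Z} |c_n|^2 = 65.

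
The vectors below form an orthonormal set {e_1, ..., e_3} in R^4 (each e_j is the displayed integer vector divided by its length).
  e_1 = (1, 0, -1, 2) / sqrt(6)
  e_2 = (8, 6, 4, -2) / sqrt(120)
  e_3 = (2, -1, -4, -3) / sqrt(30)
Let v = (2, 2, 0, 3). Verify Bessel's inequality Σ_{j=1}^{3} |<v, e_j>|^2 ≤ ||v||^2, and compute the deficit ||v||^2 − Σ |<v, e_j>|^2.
Σ |<v, e_j>|^2 = 49/3; ||v||^2 = 17; deficit = 2/3

Write each e_j = u_j / sqrt(<u_j, u_j>) where u_j is the displayed integer vector. Then <v, e_j> = <v, u_j> / sqrt(<u_j, u_j>), so |<v, e_j>|^2 = <v, u_j>^2 / <u_j, u_j>.
Coefficients: <v, e_1> = 8/sqrt(6), <v, e_2> = 22/sqrt(120), <v, e_3> = -7/sqrt(30).
Square and sum: Σ |<v, e_j>|^2 = 49/3.
Compute ||v||^2 = v·v = 17.
Deficit = 17 − 49/3 = 2/3 ≥ 0, confirming Bessel's inequality. (The deficit equals ||v − Σ <v,e_j> e_j||^2, the squared distance from v to span{e_j}.)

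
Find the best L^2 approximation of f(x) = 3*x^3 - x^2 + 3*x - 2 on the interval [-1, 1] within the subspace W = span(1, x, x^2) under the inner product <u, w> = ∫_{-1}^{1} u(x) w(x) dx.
g(x) = -x^2 + 24*x/5 - 2

The best approximation g ∈ W is the orthogonal projection of f onto W. Writing g = a_0 + a_1 x + a_2 x^2, the coefficients solve the normal equations G · a = b where
  G_{ij} = <φ_i, φ_j> and b_i = <f, φ_i>, with φ_0 = 1, φ_1 = x, φ_2 = x^2.
G =
  [2, 0, 2/3]
  [0, 2/3, 0]
  [2/3, 0, 2/5],
b = (-14/3, 16/5, -26/15).
Solving gives a_0 = -2, a_1 = 24/5, a_2 = -1, so
  g(x) = -x^2 + 24*x/5 - 2.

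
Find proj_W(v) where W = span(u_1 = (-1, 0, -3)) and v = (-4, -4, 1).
proj_W(v) = (-1/10, 0, -3/10)

Set up U = [u_1 | ... | u_1] ∈ R^(3×1). The projector onto W = col(U) is P = U (U^T U)^(-1) U^T.
Compute U^T U =
  [10],
and U^T v = (1).
Solve U^T U · c = U^T v for the coefficients: c = (1/10). The projection is proj_W(v) = U c.
Check: (v - proj_W(v)) · u_1 = 0  (should be 0).
Result: proj_W(v) = (-1/10, 0, -3/10).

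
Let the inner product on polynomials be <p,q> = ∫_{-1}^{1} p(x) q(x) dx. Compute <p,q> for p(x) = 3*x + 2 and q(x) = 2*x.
<p,q> = 4

Expand the product: p(x)·q(x) = 6*x^2 + 4*x.
∫_{-1}^{1} of each monomial x^k gives [2/(k+1) if k even, 0 if k odd]. Integrating term-by-term (or equivalently evaluating the antiderivative F(x) = 2*x^3 + 2*x^2 at the endpoints):
  F(1) − F(−1) = 4 − (0) = 4.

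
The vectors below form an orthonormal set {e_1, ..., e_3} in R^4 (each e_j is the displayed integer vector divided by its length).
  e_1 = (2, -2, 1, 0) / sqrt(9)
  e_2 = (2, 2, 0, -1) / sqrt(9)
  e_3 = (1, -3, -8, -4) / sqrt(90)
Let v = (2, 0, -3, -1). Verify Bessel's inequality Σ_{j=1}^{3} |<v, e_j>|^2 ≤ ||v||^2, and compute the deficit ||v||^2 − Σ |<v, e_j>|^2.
Σ |<v, e_j>|^2 = 116/9; ||v||^2 = 14; deficit = 10/9

Write each e_j = u_j / sqrt(<u_j, u_j>) where u_j is the displayed integer vector. Then <v, e_j> = <v, u_j> / sqrt(<u_j, u_j>), so |<v, e_j>|^2 = <v, u_j>^2 / <u_j, u_j>.
Coefficients: <v, e_1> = 1/sqrt(9), <v, e_2> = 5/sqrt(9), <v, e_3> = 30/sqrt(90).
Square and sum: Σ |<v, e_j>|^2 = 116/9.
Compute ||v||^2 = v·v = 14.
Deficit = 14 − 116/9 = 10/9 ≥ 0, confirming Bessel's inequality. (The deficit equals ||v − Σ <v,e_j> e_j||^2, the squared distance from v to span{e_j}.)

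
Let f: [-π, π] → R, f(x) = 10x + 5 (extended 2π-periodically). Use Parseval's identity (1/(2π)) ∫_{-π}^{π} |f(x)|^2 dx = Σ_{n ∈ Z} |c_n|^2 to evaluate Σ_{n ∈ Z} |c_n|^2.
Σ |c_n|^2 = 100π^2/3 + 25

Expand and integrate term by term over [-π, π]:
  ∫ (10x)^2 dx = 100·(2π^3/3); ∫ 2·10·(5)·x dx = 0 (odd integrand); ∫ 5^2 dx = 25·2π.
So (1/(2π)) ∫_{-π}^{π} (10x + 5)^2 dx = 100π^2/3 + 25 = 100π^2/3 + 25.
Parseval ⇒ Σ |c_n|^2 = 100π^2/3 + 25.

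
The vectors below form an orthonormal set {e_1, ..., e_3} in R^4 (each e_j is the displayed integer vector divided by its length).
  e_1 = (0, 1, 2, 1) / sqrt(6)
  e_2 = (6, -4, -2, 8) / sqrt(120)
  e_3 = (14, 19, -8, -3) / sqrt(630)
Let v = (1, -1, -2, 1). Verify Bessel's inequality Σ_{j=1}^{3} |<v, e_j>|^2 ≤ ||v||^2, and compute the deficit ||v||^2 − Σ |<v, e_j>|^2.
Σ |<v, e_j>|^2 = 857/126; ||v||^2 = 7; deficit = 25/126

Write each e_j = u_j / sqrt(<u_j, u_j>) where u_j is the displayed integer vector. Then <v, e_j> = <v, u_j> / sqrt(<u_j, u_j>), so |<v, e_j>|^2 = <v, u_j>^2 / <u_j, u_j>.
Coefficients: <v, e_1> = -4/sqrt(6), <v, e_2> = 22/sqrt(120), <v, e_3> = 8/sqrt(630).
Square and sum: Σ |<v, e_j>|^2 = 857/126.
Compute ||v||^2 = v·v = 7.
Deficit = 7 − 857/126 = 25/126 ≥ 0, confirming Bessel's inequality. (The deficit equals ||v − Σ <v,e_j> e_j||^2, the squared distance from v to span{e_j}.)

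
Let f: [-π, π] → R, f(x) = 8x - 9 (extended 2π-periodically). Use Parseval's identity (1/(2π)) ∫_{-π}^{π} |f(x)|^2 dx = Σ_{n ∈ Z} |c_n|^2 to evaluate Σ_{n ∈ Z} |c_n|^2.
Σ |c_n|^2 = 64π^2/3 + 81

Expand and integrate term by term over [-π, π]:
  ∫ (8x)^2 dx = 64·(2π^3/3); ∫ 2·8·(-9)·x dx = 0 (odd integrand); ∫ (-9)^2 dx = 81·2π.
So (1/(2π)) ∫_{-π}^{π} (8x - 9)^2 dx = 64π^2/3 + 81 = 64π^2/3 + 81.
Parseval ⇒ Σ |c_n|^2 = 64π^2/3 + 81.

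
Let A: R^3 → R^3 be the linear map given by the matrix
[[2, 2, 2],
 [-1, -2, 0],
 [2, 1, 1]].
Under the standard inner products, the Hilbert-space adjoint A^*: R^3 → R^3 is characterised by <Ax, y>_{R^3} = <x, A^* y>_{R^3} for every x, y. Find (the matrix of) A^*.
A^* = A^T =
[[2, -1, 2],
 [2, -2, 1],
 [2, 0, 1]]

For real matrices with standard dot products, the defining identity <Ax, y> = <x, A^* y> gives (Ax)^T y = x^T (A^*) y, i.e. x^T A^T y = x^T (A^*) y. Since this holds for all x, y, we must have A^* = A^T. Therefore
A^* =
[[2, -1, 2],
 [2, -2, 1],
 [2, 0, 1]].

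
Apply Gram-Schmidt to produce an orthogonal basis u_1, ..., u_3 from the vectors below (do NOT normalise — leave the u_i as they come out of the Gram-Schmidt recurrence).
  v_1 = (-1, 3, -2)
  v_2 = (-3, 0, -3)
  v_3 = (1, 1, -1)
Orthogonal basis:
  u_1 = (-1, 3, -2)
  u_2 = (-33/14, -27/14, -12/7)
  u_3 = (15/19, -5/19, -15/19)

Apply the Gram-Schmidt recurrence
  u_1 = v_1
  u_i = v_i − Σ_{j<i} ((v_i · u_j) / (u_j · u_j)) · u_j.

Step by step this gives:
  u_1 = (-1, 3, -2)
  u_2 = (-33/14, -27/14, -12/7)
  u_3 = (15/19, -5/19, -15/19)

Orthogonality check:
  u_2 · u_1 = 0 (should be 0)
  u_3 · u_1 = 0 (should be 0)
  u_3 · u_2 = 0 (should be 0)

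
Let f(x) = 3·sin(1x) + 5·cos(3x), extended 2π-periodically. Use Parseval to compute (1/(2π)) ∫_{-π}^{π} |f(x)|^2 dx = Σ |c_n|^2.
Σ |c_n|^2 = 17

Expand |f|^2 and use orthogonality of {sin(nx), cos(mx)} on [-π, π]:
  ∫_{-π}^{π} sin(nx)^2 dx = π, ∫ cos(mx)^2 dx = π, and cross terms integrate to 0.
So ∫_{-π}^{π} f(x)^2 dx = 3^2 · π + 5^2 · π = (9 + 25)π.
Divide by 2π: (9 + 25)/2 = 17.
By Parseval, this equals Σ |c_n|^2.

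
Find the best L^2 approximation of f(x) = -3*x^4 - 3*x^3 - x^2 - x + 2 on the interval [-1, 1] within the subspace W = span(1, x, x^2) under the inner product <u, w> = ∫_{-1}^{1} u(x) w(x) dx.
g(x) = -25*x^2/7 - 14*x/5 + 79/35

The best approximation g ∈ W is the orthogonal projection of f onto W. Writing g = a_0 + a_1 x + a_2 x^2, the coefficients solve the normal equations G · a = b where
  G_{ij} = <φ_i, φ_j> and b_i = <f, φ_i>, with φ_0 = 1, φ_1 = x, φ_2 = x^2.
G =
  [2, 0, 2/3]
  [0, 2/3, 0]
  [2/3, 0, 2/5],
b = (32/15, -28/15, 8/105).
Solving gives a_0 = 79/35, a_1 = -14/5, a_2 = -25/7, so
  g(x) = -25*x^2/7 - 14*x/5 + 79/35.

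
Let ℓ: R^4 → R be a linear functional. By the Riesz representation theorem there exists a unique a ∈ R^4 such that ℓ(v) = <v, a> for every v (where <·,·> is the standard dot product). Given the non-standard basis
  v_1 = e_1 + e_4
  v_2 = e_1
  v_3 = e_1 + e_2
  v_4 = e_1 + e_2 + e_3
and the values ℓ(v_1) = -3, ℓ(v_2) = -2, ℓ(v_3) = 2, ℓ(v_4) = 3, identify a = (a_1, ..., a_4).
a = (-2, 4, 1, -1)

Write a = (a_1, ..., a_4) in the standard basis. For each basis vector v_i, ℓ(v_i) = <v_i, a> is a linear equation in the a_j's. Collect the n equations into a matrix system V a = ℓ, where row i of V is v_i (expressed in the standard basis). Since V is invertible (lower-triangular with 1s on the diagonal, up to permutation), solve by back-substitution:
  V =
[[1, 0, 0, 1],
 [1, 0, 0, 0],
 [1, 1, 0, 0],
 [1, 1, 1, 0]]
  V a = (-3, -2, 2, 3)
Solving gives a = (-2, 4, 1, -1).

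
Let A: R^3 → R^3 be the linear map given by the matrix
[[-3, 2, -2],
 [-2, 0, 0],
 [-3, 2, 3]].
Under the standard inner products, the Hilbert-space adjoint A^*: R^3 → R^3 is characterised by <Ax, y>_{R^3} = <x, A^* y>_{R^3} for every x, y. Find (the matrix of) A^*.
A^* = A^T =
[[-3, -2, -3],
 [2, 0, 2],
 [-2, 0, 3]]

For real matrices with standard dot products, the defining identity <Ax, y> = <x, A^* y> gives (Ax)^T y = x^T (A^*) y, i.e. x^T A^T y = x^T (A^*) y. Since this holds for all x, y, we must have A^* = A^T. Therefore
A^* =
[[-3, -2, -3],
 [2, 0, 2],
 [-2, 0, 3]].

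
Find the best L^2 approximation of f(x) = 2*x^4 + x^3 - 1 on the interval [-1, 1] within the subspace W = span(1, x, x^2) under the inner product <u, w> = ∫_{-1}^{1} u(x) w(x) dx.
g(x) = 12*x^2/7 + 3*x/5 - 41/35

The best approximation g ∈ W is the orthogonal projection of f onto W. Writing g = a_0 + a_1 x + a_2 x^2, the coefficients solve the normal equations G · a = b where
  G_{ij} = <φ_i, φ_j> and b_i = <f, φ_i>, with φ_0 = 1, φ_1 = x, φ_2 = x^2.
G =
  [2, 0, 2/3]
  [0, 2/3, 0]
  [2/3, 0, 2/5],
b = (-6/5, 2/5, -2/21).
Solving gives a_0 = -41/35, a_1 = 3/5, a_2 = 12/7, so
  g(x) = 12*x^2/7 + 3*x/5 - 41/35.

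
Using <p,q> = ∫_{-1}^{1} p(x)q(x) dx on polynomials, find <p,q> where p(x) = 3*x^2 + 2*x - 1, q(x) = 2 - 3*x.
<p,q> = -4

Expand the product: p(x)·q(x) = -9*x^3 + 7*x - 2.
∫_{-1}^{1} of each monomial x^k gives [2/(k+1) if k even, 0 if k odd]. Integrating term-by-term (or equivalently evaluating the antiderivative F(x) = -9*x^4/4 + 7*x^2/2 - 2*x at the endpoints):
  F(1) − F(−1) = -3/4 − (13/4) = -4.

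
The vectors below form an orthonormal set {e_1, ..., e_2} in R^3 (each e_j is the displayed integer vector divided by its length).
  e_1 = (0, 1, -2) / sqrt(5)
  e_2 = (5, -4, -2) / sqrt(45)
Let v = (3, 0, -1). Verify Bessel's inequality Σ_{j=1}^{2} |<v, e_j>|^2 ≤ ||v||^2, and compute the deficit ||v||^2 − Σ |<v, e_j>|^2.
Σ |<v, e_j>|^2 = 65/9; ||v||^2 = 10; deficit = 25/9

Write each e_j = u_j / sqrt(<u_j, u_j>) where u_j is the displayed integer vector. Then <v, e_j> = <v, u_j> / sqrt(<u_j, u_j>), so |<v, e_j>|^2 = <v, u_j>^2 / <u_j, u_j>.
Coefficients: <v, e_1> = 2/sqrt(5), <v, e_2> = 17/sqrt(45).
Square and sum: Σ |<v, e_j>|^2 = 65/9.
Compute ||v||^2 = v·v = 10.
Deficit = 10 − 65/9 = 25/9 ≥ 0, confirming Bessel's inequality. (The deficit equals ||v − Σ <v,e_j> e_j||^2, the squared distance from v to span{e_j}.)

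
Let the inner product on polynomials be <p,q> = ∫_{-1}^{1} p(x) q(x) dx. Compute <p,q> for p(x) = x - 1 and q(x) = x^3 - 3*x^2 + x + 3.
<p,q> = -44/15

Expand the product: p(x)·q(x) = x^4 - 4*x^3 + 4*x^2 + 2*x - 3.
∫_{-1}^{1} of each monomial x^k gives [2/(k+1) if k even, 0 if k odd]. Integrating term-by-term (or equivalently evaluating the antiderivative F(x) = x^5/5 - x^4 + 4*x^3/3 + x^2 - 3*x at the endpoints):
  F(1) − F(−1) = -22/15 − (22/15) = -44/15.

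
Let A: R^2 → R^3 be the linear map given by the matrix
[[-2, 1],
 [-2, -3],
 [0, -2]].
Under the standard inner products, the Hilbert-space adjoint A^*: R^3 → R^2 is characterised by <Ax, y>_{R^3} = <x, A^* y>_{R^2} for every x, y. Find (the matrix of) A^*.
A^* = A^T =
[[-2, -2, 0],
 [1, -3, -2]]

For real matrices with standard dot products, the defining identity <Ax, y> = <x, A^* y> gives (Ax)^T y = x^T (A^*) y, i.e. x^T A^T y = x^T (A^*) y. Since this holds for all x, y, we must have A^* = A^T. Therefore
A^* =
[[-2, -2, 0],
 [1, -3, -2]].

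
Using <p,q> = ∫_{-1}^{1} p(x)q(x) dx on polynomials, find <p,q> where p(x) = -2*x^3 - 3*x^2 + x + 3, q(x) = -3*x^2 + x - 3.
<p,q> = -218/15

Expand the product: p(x)·q(x) = 6*x^5 + 7*x^4 + x^2 - 9.
∫_{-1}^{1} of each monomial x^k gives [2/(k+1) if k even, 0 if k odd]. Integrating term-by-term (or equivalently evaluating the antiderivative F(x) = x^6 + 7*x^5/5 + x^3/3 - 9*x at the endpoints):
  F(1) − F(−1) = -94/15 − (124/15) = -218/15.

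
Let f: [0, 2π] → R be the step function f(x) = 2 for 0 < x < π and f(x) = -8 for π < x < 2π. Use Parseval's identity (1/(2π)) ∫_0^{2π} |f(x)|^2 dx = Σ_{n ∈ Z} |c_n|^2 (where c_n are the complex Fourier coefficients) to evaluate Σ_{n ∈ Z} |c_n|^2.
Σ |c_n|^2 = 34

Parseval equates the L^2 energy of f (normalised by 1/(2π)) with the ℓ^2 sum of its Fourier coefficients: (1/(2π)) ∫_0^{2π} |f|^2 = Σ |c_n|^2.
Compute the left side: (1/(2π)) [∫_0^π 2^2 dx + ∫_π^{2π} (-8)^2 dx] = (1/(2π)) · (4π + 64π) = (4 + 64)/2 = 34.
So Σ_{n ∈ Z} |c_n|^2 = 34.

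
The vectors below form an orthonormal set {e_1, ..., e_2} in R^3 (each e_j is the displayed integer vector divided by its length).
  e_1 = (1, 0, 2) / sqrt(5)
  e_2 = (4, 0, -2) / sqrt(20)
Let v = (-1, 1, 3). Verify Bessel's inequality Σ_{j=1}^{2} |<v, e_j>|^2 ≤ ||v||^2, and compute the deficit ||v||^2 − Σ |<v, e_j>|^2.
Σ |<v, e_j>|^2 = 10; ||v||^2 = 11; deficit = 1

Write each e_j = u_j / sqrt(<u_j, u_j>) where u_j is the displayed integer vector. Then <v, e_j> = <v, u_j> / sqrt(<u_j, u_j>), so |<v, e_j>|^2 = <v, u_j>^2 / <u_j, u_j>.
Coefficients: <v, e_1> = 5/sqrt(5), <v, e_2> = -10/sqrt(20).
Square and sum: Σ |<v, e_j>|^2 = 10.
Compute ||v||^2 = v·v = 11.
Deficit = 11 − 10 = 1 ≥ 0, confirming Bessel's inequality. (The deficit equals ||v − Σ <v,e_j> e_j||^2, the squared distance from v to span{e_j}.)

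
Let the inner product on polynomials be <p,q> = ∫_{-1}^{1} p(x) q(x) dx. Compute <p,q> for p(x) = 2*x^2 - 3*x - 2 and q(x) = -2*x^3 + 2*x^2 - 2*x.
<p,q> = 16/3

Expand the product: p(x)·q(x) = -4*x^5 + 10*x^4 - 6*x^3 + 2*x^2 + 4*x.
∫_{-1}^{1} of each monomial x^k gives [2/(k+1) if k even, 0 if k odd]. Integrating term-by-term (or equivalently evaluating the antiderivative F(x) = -2*x^6/3 + 2*x^5 - 3*x^4/2 + 2*x^3/3 + 2*x^2 at the endpoints):
  F(1) − F(−1) = 5/2 − (-17/6) = 16/3.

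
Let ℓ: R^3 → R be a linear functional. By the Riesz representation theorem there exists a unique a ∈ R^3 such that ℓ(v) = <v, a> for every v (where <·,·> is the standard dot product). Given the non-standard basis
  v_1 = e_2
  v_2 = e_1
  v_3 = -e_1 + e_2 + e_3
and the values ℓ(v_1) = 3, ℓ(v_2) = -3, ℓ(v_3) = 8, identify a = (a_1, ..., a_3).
a = (-3, 3, 2)

Write a = (a_1, ..., a_3) in the standard basis. For each basis vector v_i, ℓ(v_i) = <v_i, a> is a linear equation in the a_j's. Collect the n equations into a matrix system V a = ℓ, where row i of V is v_i (expressed in the standard basis). Since V is invertible (lower-triangular with 1s on the diagonal, up to permutation), solve by back-substitution:
  V =
[[0, 1, 0],
 [1, 0, 0],
 [-1, 1, 1]]
  V a = (3, -3, 8)
Solving gives a = (-3, 3, 2).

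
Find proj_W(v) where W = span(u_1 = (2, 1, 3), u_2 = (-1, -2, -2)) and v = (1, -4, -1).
proj_W(v) = (7/13, -107/26, -17/26)

Set up U = [u_1 | ... | u_2] ∈ R^(3×2). The projector onto W = col(U) is P = U (U^T U)^(-1) U^T.
Compute U^T U =
  [14, -10]
  [-10, 9],
and U^T v = (-5, 9).
Solve U^T U · c = U^T v for the coefficients: c = (45/26, 38/13). The projection is proj_W(v) = U c.
Check: (v - proj_W(v)) · u_1 = 0  (should be 0).
Check: (v - proj_W(v)) · u_2 = 0  (should be 0).
Result: proj_W(v) = (7/13, -107/26, -17/26).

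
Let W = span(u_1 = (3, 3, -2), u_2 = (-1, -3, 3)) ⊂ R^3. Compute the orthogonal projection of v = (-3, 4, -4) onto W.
proj_W(v) = (-243/94, 285/94, -227/47)

Set up U = [u_1 | ... | u_2] ∈ R^(3×2). The projector onto W = col(U) is P = U (U^T U)^(-1) U^T.
Compute U^T U =
  [22, -18]
  [-18, 19],
and U^T v = (11, -21).
Solve U^T U · c = U^T v for the coefficients: c = (-169/94, -132/47). The projection is proj_W(v) = U c.
Check: (v - proj_W(v)) · u_1 = 0  (should be 0).
Check: (v - proj_W(v)) · u_2 = 0  (should be 0).
Result: proj_W(v) = (-243/94, 285/94, -227/47).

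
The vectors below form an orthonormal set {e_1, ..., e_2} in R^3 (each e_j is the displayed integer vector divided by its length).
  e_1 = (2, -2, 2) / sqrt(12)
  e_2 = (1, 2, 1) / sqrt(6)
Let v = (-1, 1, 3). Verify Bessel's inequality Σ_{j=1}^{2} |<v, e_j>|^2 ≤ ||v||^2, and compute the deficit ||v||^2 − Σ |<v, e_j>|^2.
Σ |<v, e_j>|^2 = 3; ||v||^2 = 11; deficit = 8

Write each e_j = u_j / sqrt(<u_j, u_j>) where u_j is the displayed integer vector. Then <v, e_j> = <v, u_j> / sqrt(<u_j, u_j>), so |<v, e_j>|^2 = <v, u_j>^2 / <u_j, u_j>.
Coefficients: <v, e_1> = 2/sqrt(12), <v, e_2> = 4/sqrt(6).
Square and sum: Σ |<v, e_j>|^2 = 3.
Compute ||v||^2 = v·v = 11.
Deficit = 11 − 3 = 8 ≥ 0, confirming Bessel's inequality. (The deficit equals ||v − Σ <v,e_j> e_j||^2, the squared distance from v to span{e_j}.)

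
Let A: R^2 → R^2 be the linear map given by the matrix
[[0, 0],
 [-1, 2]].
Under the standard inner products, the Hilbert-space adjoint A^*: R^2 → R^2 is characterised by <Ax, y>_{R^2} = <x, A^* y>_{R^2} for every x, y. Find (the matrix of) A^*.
A^* = A^T =
[[0, -1],
 [0, 2]]

For real matrices with standard dot products, the defining identity <Ax, y> = <x, A^* y> gives (Ax)^T y = x^T (A^*) y, i.e. x^T A^T y = x^T (A^*) y. Since this holds for all x, y, we must have A^* = A^T. Therefore
A^* =
[[0, -1],
 [0, 2]].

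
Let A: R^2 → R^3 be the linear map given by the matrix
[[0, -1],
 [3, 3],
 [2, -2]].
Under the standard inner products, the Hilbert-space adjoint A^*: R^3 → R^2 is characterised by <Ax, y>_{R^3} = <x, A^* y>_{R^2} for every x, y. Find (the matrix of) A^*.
A^* = A^T =
[[0, 3, 2],
 [-1, 3, -2]]

For real matrices with standard dot products, the defining identity <Ax, y> = <x, A^* y> gives (Ax)^T y = x^T (A^*) y, i.e. x^T A^T y = x^T (A^*) y. Since this holds for all x, y, we must have A^* = A^T. Therefore
A^* =
[[0, 3, 2],
 [-1, 3, -2]].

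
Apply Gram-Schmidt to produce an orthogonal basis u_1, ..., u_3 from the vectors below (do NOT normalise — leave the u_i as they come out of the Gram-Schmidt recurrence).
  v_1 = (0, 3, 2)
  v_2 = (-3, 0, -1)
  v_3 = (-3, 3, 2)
Orthogonal basis:
  u_1 = (0, 3, 2)
  u_2 = (-3, 6/13, -9/13)
  u_3 = (-3/14, -3/7, 9/14)

Apply the Gram-Schmidt recurrence
  u_1 = v_1
  u_i = v_i − Σ_{j<i} ((v_i · u_j) / (u_j · u_j)) · u_j.

Step by step this gives:
  u_1 = (0, 3, 2)
  u_2 = (-3, 6/13, -9/13)
  u_3 = (-3/14, -3/7, 9/14)

Orthogonality check:
  u_2 · u_1 = 0 (should be 0)
  u_3 · u_1 = 0 (should be 0)
  u_3 · u_2 = 0 (should be 0)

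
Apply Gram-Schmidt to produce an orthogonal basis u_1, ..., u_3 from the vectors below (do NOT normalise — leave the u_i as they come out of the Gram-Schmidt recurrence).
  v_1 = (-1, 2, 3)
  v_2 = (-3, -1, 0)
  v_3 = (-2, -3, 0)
Orthogonal basis:
  u_1 = (-1, 2, 3)
  u_2 = (-41/14, -8/7, -3/14)
  u_3 = (63/139, -189/139, 147/139)

Apply the Gram-Schmidt recurrence
  u_1 = v_1
  u_i = v_i − Σ_{j<i} ((v_i · u_j) / (u_j · u_j)) · u_j.

Step by step this gives:
  u_1 = (-1, 2, 3)
  u_2 = (-41/14, -8/7, -3/14)
  u_3 = (63/139, -189/139, 147/139)

Orthogonality check:
  u_2 · u_1 = 0 (should be 0)
  u_3 · u_1 = 0 (should be 0)
  u_3 · u_2 = 0 (should be 0)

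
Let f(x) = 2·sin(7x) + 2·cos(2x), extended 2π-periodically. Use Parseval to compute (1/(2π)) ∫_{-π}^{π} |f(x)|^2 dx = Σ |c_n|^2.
Σ |c_n|^2 = 4

Expand |f|^2 and use orthogonality of {sin(nx), cos(mx)} on [-π, π]:
  ∫_{-π}^{π} sin(nx)^2 dx = π, ∫ cos(mx)^2 dx = π, and cross terms integrate to 0.
So ∫_{-π}^{π} f(x)^2 dx = 2^2 · π + 2^2 · π = (4 + 4)π.
Divide by 2π: (4 + 4)/2 = 4.
By Parseval, this equals Σ |c_n|^2.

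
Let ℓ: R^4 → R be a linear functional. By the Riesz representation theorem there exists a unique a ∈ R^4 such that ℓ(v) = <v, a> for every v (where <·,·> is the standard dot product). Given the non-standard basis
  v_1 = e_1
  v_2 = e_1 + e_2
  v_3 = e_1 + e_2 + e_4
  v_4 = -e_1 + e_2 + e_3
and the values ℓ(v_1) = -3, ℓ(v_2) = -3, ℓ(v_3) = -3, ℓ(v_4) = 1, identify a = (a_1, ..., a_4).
a = (-3, 0, -2, 0)

Write a = (a_1, ..., a_4) in the standard basis. For each basis vector v_i, ℓ(v_i) = <v_i, a> is a linear equation in the a_j's. Collect the n equations into a matrix system V a = ℓ, where row i of V is v_i (expressed in the standard basis). Since V is invertible (lower-triangular with 1s on the diagonal, up to permutation), solve by back-substitution:
  V =
[[1, 0, 0, 0],
 [1, 1, 0, 0],
 [1, 1, 0, 1],
 [-1, 1, 1, 0]]
  V a = (-3, -3, -3, 1)
Solving gives a = (-3, 0, -2, 0).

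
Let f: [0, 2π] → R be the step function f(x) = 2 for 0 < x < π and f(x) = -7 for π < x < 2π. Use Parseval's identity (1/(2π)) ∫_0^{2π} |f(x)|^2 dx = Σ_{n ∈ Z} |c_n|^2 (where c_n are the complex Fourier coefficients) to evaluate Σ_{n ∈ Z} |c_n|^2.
Σ |c_n|^2 = 53/2

Parseval equates the L^2 energy of f (normalised by 1/(2π)) with the ℓ^2 sum of its Fourier coefficients: (1/(2π)) ∫_0^{2π} |f|^2 = Σ |c_n|^2.
Compute the left side: (1/(2π)) [∫_0^π 2^2 dx + ∫_π^{2π} (-7)^2 dx] = (1/(2π)) · (4π + 49π) = (4 + 49)/2 = 53/2.
So Σ_{n ∈ Z} |c_n|^2 = 53/2.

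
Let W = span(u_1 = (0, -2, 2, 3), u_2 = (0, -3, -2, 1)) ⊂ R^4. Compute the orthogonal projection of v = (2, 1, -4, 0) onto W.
proj_W(v) = (0, -25/71, -200/71, -120/71)

Set up U = [u_1 | ... | u_2] ∈ R^(4×2). The projector onto W = col(U) is P = U (U^T U)^(-1) U^T.
Compute U^T U =
  [17, 5]
  [5, 14],
and U^T v = (-10, 5).
Solve U^T U · c = U^T v for the coefficients: c = (-55/71, 45/71). The projection is proj_W(v) = U c.
Check: (v - proj_W(v)) · u_1 = 0  (should be 0).
Check: (v - proj_W(v)) · u_2 = 0  (should be 0).
Result: proj_W(v) = (0, -25/71, -200/71, -120/71).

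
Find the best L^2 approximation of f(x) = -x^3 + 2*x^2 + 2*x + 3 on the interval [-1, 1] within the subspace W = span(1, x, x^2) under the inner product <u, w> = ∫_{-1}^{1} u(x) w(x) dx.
g(x) = 2*x^2 + 7*x/5 + 3

The best approximation g ∈ W is the orthogonal projection of f onto W. Writing g = a_0 + a_1 x + a_2 x^2, the coefficients solve the normal equations G · a = b where
  G_{ij} = <φ_i, φ_j> and b_i = <f, φ_i>, with φ_0 = 1, φ_1 = x, φ_2 = x^2.
G =
  [2, 0, 2/3]
  [0, 2/3, 0]
  [2/3, 0, 2/5],
b = (22/3, 14/15, 14/5).
Solving gives a_0 = 3, a_1 = 7/5, a_2 = 2, so
  g(x) = 2*x^2 + 7*x/5 + 3.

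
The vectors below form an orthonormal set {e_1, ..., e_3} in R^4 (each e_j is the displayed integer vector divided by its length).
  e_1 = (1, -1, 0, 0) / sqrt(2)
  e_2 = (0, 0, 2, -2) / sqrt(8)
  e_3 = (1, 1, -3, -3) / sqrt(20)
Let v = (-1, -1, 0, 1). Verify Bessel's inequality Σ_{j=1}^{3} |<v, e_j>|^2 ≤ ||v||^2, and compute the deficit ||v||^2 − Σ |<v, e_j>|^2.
Σ |<v, e_j>|^2 = 7/4; ||v||^2 = 3; deficit = 5/4

Write each e_j = u_j / sqrt(<u_j, u_j>) where u_j is the displayed integer vector. Then <v, e_j> = <v, u_j> / sqrt(<u_j, u_j>), so |<v, e_j>|^2 = <v, u_j>^2 / <u_j, u_j>.
Coefficients: <v, e_1> = 0/sqrt(2), <v, e_2> = -2/sqrt(8), <v, e_3> = -5/sqrt(20).
Square and sum: Σ |<v, e_j>|^2 = 7/4.
Compute ||v||^2 = v·v = 3.
Deficit = 3 − 7/4 = 5/4 ≥ 0, confirming Bessel's inequality. (The deficit equals ||v − Σ <v,e_j> e_j||^2, the squared distance from v to span{e_j}.)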